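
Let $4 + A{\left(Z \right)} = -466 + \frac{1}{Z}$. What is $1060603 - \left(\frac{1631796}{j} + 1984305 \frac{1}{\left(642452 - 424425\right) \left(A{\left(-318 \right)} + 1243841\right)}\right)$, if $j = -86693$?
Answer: $\frac{7926522966319330951533755}{7473467730679173647} \approx 1.0606 \cdot 10^{6}$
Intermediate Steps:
$A{\left(Z \right)} = -470 + \frac{1}{Z}$ ($A{\left(Z \right)} = -4 - \left(466 - \frac{1}{Z}\right) = -470 + \frac{1}{Z}$)
$1060603 - \left(\frac{1631796}{j} + 1984305 \frac{1}{\left(642452 - 424425\right) \left(A{\left(-318 \right)} + 1243841\right)}\right) = 1060603 - \left(- \frac{1631796}{86693} + 1984305 \frac{1}{\left(642452 - 424425\right) \left(\left(-470 + \frac{1}{-318}\right) + 1243841\right)}\right) = 1060603 - \left(- \frac{1631796}{86693} + \frac{1984305}{218027 \left(\left(-470 - \frac{1}{318}\right) + 1243841\right)}\right) = 1060603 + \left(- \frac{1984305}{218027 \left(- \frac{149461}{318} + 1243841\right)} + \frac{1631796}{86693}\right) = 1060603 + \left(- \frac{1984305}{218027 \cdot \frac{395391977}{318}} + \frac{1631796}{86693}\right) = 1060603 + \left(- \frac{1984305}{\frac{86206126569379}{318}} + \frac{1631796}{86693}\right) = 1060603 + \left(\left(-1984305\right) \frac{318}{86206126569379} + \frac{1631796}{86693}\right) = 1060603 + \left(- \frac{631008990}{86206126569379} + \frac{1631796}{86693}\right) = 1060603 + \frac{140670757807344004614}{7473467730679173647} = \frac{7926522966319330951533755}{7473467730679173647}$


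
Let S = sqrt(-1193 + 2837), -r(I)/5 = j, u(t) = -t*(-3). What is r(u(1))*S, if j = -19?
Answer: 190*sqrt(411) ≈ 3851.9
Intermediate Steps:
u(t) = 3*t
r(I) = 95 (r(I) = -5*(-19) = 95)
S = 2*sqrt(411) (S = sqrt(1644) = 2*sqrt(411) ≈ 40.546)
r(u(1))*S = 95*(2*sqrt(411)) = 190*sqrt(411)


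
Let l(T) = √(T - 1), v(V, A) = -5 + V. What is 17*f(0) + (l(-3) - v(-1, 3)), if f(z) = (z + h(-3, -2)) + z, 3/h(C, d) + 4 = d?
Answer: -5/2 + 2*I ≈ -2.5 + 2.0*I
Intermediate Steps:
h(C, d) = 3/(-4 + d)
l(T) = √(-1 + T)
f(z) = -½ + 2*z (f(z) = (z + 3/(-4 - 2)) + z = (z + 3/(-6)) + z = (z + 3*(-⅙)) + z = (z - ½) + z = (-½ + z) + z = -½ + 2*z)
17*f(0) + (l(-3) - v(-1, 3)) = 17*(-½ + 2*0) + (√(-1 - 3) - (-5 - 1)) = 17*(-½ + 0) + (√(-4) - 1*(-6)) = 17*(-½) + (2*I + 6) = -17/2 + (6 + 2*I) = -5/2 + 2*I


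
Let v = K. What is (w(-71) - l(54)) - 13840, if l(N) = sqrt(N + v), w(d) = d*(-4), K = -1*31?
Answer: -13556 - sqrt(23) ≈ -13561.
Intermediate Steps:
K = -31
w(d) = -4*d
v = -31
l(N) = sqrt(-31 + N) (l(N) = sqrt(N - 31) = sqrt(-31 + N))
(w(-71) - l(54)) - 13840 = (-4*(-71) - sqrt(-31 + 54)) - 13840 = (284 - sqrt(23)) - 13840 = -13556 - sqrt(23)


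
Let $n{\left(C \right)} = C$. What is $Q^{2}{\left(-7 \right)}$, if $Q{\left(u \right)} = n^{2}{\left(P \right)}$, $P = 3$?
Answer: $81$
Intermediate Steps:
$Q{\left(u \right)} = 9$ ($Q{\left(u \right)} = 3^{2} = 9$)
$Q^{2}{\left(-7 \right)} = 9^{2} = 81$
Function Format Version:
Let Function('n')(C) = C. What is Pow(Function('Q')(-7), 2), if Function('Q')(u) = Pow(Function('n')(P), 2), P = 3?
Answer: 81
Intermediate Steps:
Function('Q')(u) = 9 (Function('Q')(u) = Pow(3, 2) = 9)
Pow(Function('Q')(-7), 2) = Pow(9, 2) = 81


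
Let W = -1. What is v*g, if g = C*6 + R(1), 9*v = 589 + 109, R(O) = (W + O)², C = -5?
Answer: -6980/3 ≈ -2326.7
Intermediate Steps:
R(O) = (-1 + O)²
v = 698/9 (v = (589 + 109)/9 = (⅑)*698 = 698/9 ≈ 77.556)
g = -30 (g = -5*6 + (-1 + 1)² = -30 + 0² = -30 + 0 = -30)
v*g = (698/9)*(-30) = -6980/3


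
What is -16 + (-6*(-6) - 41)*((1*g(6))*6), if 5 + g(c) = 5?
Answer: -16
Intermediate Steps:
g(c) = 0 (g(c) = -5 + 5 = 0)
-16 + (-6*(-6) - 41)*((1*g(6))*6) = -16 + (-6*(-6) - 41)*((1*0)*6) = -16 + (36 - 41)*(0*6) = -16 - 5*0 = -16 + 0 = -16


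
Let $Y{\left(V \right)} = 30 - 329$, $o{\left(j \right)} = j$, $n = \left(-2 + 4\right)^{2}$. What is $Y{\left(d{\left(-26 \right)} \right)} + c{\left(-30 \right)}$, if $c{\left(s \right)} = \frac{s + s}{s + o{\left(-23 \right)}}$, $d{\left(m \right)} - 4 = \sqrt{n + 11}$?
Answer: $- \frac{15787}{53} \approx -297.87$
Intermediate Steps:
$n = 4$ ($n = 2^{2} = 4$)
$d{\left(m \right)} = 4 + \sqrt{15}$ ($d{\left(m \right)} = 4 + \sqrt{4 + 11} = 4 + \sqrt{15}$)
$Y{\left(V \right)} = -299$ ($Y{\left(V \right)} = 30 - 329 = -299$)
$c{\left(s \right)} = \frac{2 s}{-23 + s}$ ($c{\left(s \right)} = \frac{s + s}{s - 23} = \frac{2 s}{-23 + s}$)
$Y{\left(d{\left(-26 \right)} \right)} + c{\left(-30 \right)} = -299 + 2 \left(-30\right) \frac{1}{-23 - 30} = -299 + 2 \left(-30\right) \frac{1}{-53} = -299 + 2 \left(-30\right) \left(- \frac{1}{53}\right) = -299 + \frac{60}{53} = - \frac{15787}{53}$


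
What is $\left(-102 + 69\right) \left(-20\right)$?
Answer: $660$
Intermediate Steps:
$\left(-102 + 69\right) \left(-20\right) = \left(-33\right) \left(-20\right) = 660$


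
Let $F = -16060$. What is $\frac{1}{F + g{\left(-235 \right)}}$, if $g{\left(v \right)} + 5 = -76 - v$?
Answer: $- \frac{1}{15906} \approx -6.2869 \cdot 10^{-5}$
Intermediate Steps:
$g{\left(v \right)} = -81 - v$ ($g{\left(v \right)} = -5 - \left(76 + v\right) = -81 - v$)
$\frac{1}{F + g{\left(-235 \right)}} = \frac{1}{-16060 - -154} = \frac{1}{-16060 + \left(-81 + 235\right)} = \frac{1}{-16060 + 154} = \frac{1}{-15906} = - \frac{1}{15906}$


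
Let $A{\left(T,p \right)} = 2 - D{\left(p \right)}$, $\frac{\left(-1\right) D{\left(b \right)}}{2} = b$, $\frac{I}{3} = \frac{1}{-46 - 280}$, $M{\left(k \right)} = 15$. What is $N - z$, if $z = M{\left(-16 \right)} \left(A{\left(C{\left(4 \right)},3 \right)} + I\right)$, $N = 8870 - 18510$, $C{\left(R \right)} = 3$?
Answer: $- \frac{3181715}{326} \approx -9759.9$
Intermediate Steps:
$I = - \frac{3}{326}$ ($I = \frac{3}{-46 - 280} = \frac{3}{-326} = 3 \left(- \frac{1}{326}\right) = - \frac{3}{326} \approx -0.0092025$)
$D{\left(b \right)} = - 2 b$
$N = -9640$
$A{\left(T,p \right)} = 2 + 2 p$ ($A{\left(T,p \right)} = 2 - - 2 p = 2 + 2 p$)
$z = \frac{39075}{326}$ ($z = 15 \left(\left(2 + 2 \cdot 3\right) - \frac{3}{326}\right) = 15 \left(\left(2 + 6\right) - \frac{3}{326}\right) = 15 \left(8 - \frac{3}{326}\right) = 15 \cdot \frac{2605}{326} = \frac{39075}{326} \approx 119.86$)
$N - z = -9640 - \frac{39075}{326} = - \frac{3181715}{326}$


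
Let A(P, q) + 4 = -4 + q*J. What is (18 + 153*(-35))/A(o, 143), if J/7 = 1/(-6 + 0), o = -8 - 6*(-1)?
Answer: 32022/1049 ≈ 30.526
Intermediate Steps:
o = -2 (o = -8 + 6 = -2)
J = -7/6 (J = 7/(-6 + 0) = 7/(-6) = 7*(-1/6) = -7/6 ≈ -1.1667)
A(P, q) = -8 - 7*q/6 (A(P, q) = -4 + (-4 + q*(-7/6)) = -4 + (-4 - 7*q/6) = -8 - 7*q/6)
(18 + 153*(-35))/A(o, 143) = (18 + 153*(-35))/(-8 - 7/6*143) = (18 - 5355)/(-8 - 1001/6) = -5337/(-1049/6) = -5337*(-6/1049) = 32022/1049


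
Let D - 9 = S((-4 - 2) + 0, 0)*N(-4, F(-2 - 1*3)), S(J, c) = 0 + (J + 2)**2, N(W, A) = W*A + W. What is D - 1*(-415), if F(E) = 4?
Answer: 104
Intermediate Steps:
N(W, A) = W + A*W (N(W, A) = A*W + W = W + A*W)
S(J, c) = (2 + J)**2 (S(J, c) = 0 + (2 + J)**2 = (2 + J)**2)
D = -311 (D = 9 + (2 + ((-4 - 2) + 0))**2*(-4*(1 + 4)) = 9 + (2 + (-6 + 0))**2*(-4*5) = 9 + (2 - 6)**2*(-20) = 9 + (-4)**2*(-20) = 9 + 16*(-20) = 9 - 320 = -311)
D - 1*(-415) = -311 - 1*(-415) = -311 + 415 = 104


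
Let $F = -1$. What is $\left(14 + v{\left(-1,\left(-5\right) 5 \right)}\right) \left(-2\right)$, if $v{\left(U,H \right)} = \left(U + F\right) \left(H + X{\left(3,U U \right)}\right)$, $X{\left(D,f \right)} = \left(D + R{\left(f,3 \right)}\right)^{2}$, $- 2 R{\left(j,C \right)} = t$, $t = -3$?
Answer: $-47$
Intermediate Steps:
$R{\left(j,C \right)} = \frac{3}{2}$ ($R{\left(j,C \right)} = \left(- \frac{1}{2}\right) \left(-3\right) = \frac{3}{2}$)
$X{\left(D,f \right)} = \left(\frac{3}{2} + D\right)^{2}$ ($X{\left(D,f \right)} = \left(D + \frac{3}{2}\right)^{2} = \left(\frac{3}{2} + D\right)^{2}$)
$v{\left(U,H \right)} = \left(-1 + U\right) \left(\frac{81}{4} + H\right)$ ($v{\left(U,H \right)} = \left(U - 1\right) \left(H + \frac{\left(3 + 2 \cdot 3\right)^{2}}{4}\right) = \left(-1 + U\right) \left(H + \frac{\left(3 + 6\right)^{2}}{4}\right) = \left(-1 + U\right) \left(H + \frac{9^{2}}{4}\right) = \left(-1 + U\right) \left(H + \frac{1}{4} \cdot 81\right) = \left(-1 + U\right) \left(H + \frac{81}{4}\right) = \left(-1 + U\right) \left(\frac{81}{4} + H\right)$)
$\left(14 + v{\left(-1,\left(-5\right) 5 \right)}\right) \left(-2\right) = \left(14 + \left(- \frac{81}{4} - \left(-5\right) 5 + \frac{81}{4} \left(-1\right) + \left(-5\right) 5 \left(-1\right)\right)\right) \left(-2\right) = \left(14 - - \frac{19}{2}\right) \left(-2\right) = \left(14 + \left(- \frac{81}{4} + 25 - \frac{81}{4} + 25\right)\right) \left(-2\right) = \left(14 + \frac{19}{2}\right) \left(-2\right) = \frac{47}{2} \left(-2\right) = -47$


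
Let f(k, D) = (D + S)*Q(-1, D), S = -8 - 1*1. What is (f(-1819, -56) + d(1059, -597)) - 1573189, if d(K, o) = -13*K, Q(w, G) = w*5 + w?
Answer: -1586566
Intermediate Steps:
Q(w, G) = 6*w (Q(w, G) = 5*w + w = 6*w)
S = -9 (S = -8 - 1 = -9)
f(k, D) = 54 - 6*D (f(k, D) = (D - 9)*(6*(-1)) = (-9 + D)*(-6) = 54 - 6*D)
(f(-1819, -56) + d(1059, -597)) - 1573189 = ((54 - 6*(-56)) - 13*1059) - 1573189 = ((54 + 336) - 13767) - 1573189 = (390 - 13767) - 1573189 = -13377 - 1573189 = -1586566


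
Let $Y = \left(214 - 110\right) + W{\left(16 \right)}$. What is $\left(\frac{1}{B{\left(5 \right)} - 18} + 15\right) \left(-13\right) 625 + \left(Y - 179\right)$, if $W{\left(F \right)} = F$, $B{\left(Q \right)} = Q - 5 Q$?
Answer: $- \frac{4625367}{38} \approx -1.2172 \cdot 10^{5}$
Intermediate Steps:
$B{\left(Q \right)} = - 4 Q$
$Y = 120$ ($Y = \left(214 - 110\right) + 16 = 104 + 16 = 120$)
$\left(\frac{1}{B{\left(5 \right)} - 18} + 15\right) \left(-13\right) 625 + \left(Y - 179\right) = \left(\frac{1}{\left(-4\right) 5 - 18} + 15\right) \left(-13\right) 625 + \left(120 - 179\right) = \left(\frac{1}{-20 - 18} + 15\right) \left(-13\right) 625 - 59 = \left(\frac{1}{-38} + 15\right) \left(-13\right) 625 - 59 = \left(- \frac{1}{38} + 15\right) \left(-13\right) 625 - 59 = \frac{569}{38} \left(-13\right) 625 - 59 = \left(- \frac{7397}{38}\right) 625 - 59 = - \frac{4623125}{38} - 59 = - \frac{4625367}{38}$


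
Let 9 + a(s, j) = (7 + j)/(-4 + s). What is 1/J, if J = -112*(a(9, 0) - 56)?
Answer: 5/35616 ≈ 0.00014039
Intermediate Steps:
a(s, j) = -9 + (7 + j)/(-4 + s)
J = 35616/5 (J = -112*((43 + 0 - 9*9)/(-4 + 9) - 56) = -112*((43 + 0 - 81)/5 - 56) = -112*((⅕)*(-38) - 56) = -112*(-38/5 - 56) = -112*(-318/5) = 35616/5 ≈ 7123.2)
1/J = 1/(35616/5) = 5/35616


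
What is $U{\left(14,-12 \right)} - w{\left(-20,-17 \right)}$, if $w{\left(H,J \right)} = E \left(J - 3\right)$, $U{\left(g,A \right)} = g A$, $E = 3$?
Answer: $-108$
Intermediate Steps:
$U{\left(g,A \right)} = A g$
$w{\left(H,J \right)} = -9 + 3 J$ ($w{\left(H,J \right)} = 3 \left(J - 3\right) = 3 \left(-3 + J\right) = -9 + 3 J$)
$U{\left(14,-12 \right)} - w{\left(-20,-17 \right)} = \left(-12\right) 14 - \left(-9 + 3 \left(-17\right)\right) = -168 - \left(-9 - 51\right) = -168 - -60 = -168 + 60 = -108$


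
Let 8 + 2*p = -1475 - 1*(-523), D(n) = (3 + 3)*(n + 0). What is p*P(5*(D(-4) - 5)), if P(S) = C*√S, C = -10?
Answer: 4800*I*√145 ≈ 57800.0*I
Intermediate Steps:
D(n) = 6*n
P(S) = -10*√S
p = -480 (p = -4 + (-1475 - 1*(-523))/2 = -4 + (-1475 + 523)/2 = -4 + (½)*(-952) = -4 - 476 = -480)
p*P(5*(D(-4) - 5)) = -(-4800)*√(5*(6*(-4) - 5)) = -(-4800)*√(5*(-24 - 5)) = -(-4800)*√(5*(-29)) = -(-4800)*√(-145) = -(-4800)*I*√145 = 4800*I*√145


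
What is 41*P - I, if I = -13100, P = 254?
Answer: 23514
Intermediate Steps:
41*P - I = 41*254 - 1*(-13100) = 10414 + 13100 = 23514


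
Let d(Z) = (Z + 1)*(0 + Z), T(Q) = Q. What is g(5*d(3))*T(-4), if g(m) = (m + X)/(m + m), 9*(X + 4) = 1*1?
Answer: -101/54 ≈ -1.8704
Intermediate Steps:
X = -35/9 (X = -4 + (1*1)/9 = -4 + (⅑)*1 = -4 + ⅑ = -35/9 ≈ -3.8889)
d(Z) = Z*(1 + Z) (d(Z) = (1 + Z)*Z = Z*(1 + Z))
g(m) = (-35/9 + m)/(2*m) (g(m) = (m - 35/9)/(m + m) = (-35/9 + m)/((2*m)) = (-35/9 + m)*(1/(2*m)) = (-35/9 + m)/(2*m))
g(5*d(3))*T(-4) = ((-35 + 9*(5*(3*(1 + 3))))/(18*((5*(3*(1 + 3))))))*(-4) = ((-35 + 9*(5*(3*4)))/(18*((5*(3*4)))))*(-4) = ((-35 + 9*(5*12))/(18*((5*12))))*(-4) = ((1/18)*(-35 + 9*60)/60)*(-4) = ((1/18)*(1/60)*(-35 + 540))*(-4) = ((1/18)*(1/60)*505)*(-4) = (101/216)*(-4) = -101/54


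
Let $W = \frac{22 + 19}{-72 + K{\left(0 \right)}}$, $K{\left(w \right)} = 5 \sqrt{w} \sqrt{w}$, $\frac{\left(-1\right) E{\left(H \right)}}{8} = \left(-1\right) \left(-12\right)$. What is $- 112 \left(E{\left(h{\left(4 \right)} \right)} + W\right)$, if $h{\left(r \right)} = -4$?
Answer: $\frac{97342}{9} \approx 10816.0$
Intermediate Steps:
$E{\left(H \right)} = -96$ ($E{\left(H \right)} = - 8 \left(\left(-1\right) \left(-12\right)\right) = \left(-8\right) 12 = -96$)
$K{\left(w \right)} = 5 w$
$W = - \frac{41}{72}$ ($W = \frac{22 + 19}{-72 + 5 \cdot 0} = \frac{41}{-72 + 0} = \frac{41}{-72} = 41 \left(- \frac{1}{72}\right) = - \frac{41}{72} \approx -0.56944$)
$- 112 \left(E{\left(h{\left(4 \right)} \right)} + W\right) = - 112 \left(-96 - \frac{41}{72}\right) = \left(-112\right) \left(- \frac{6953}{72}\right) = \frac{97342}{9}$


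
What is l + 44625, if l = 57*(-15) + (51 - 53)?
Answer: 43768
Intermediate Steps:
l = -857 (l = -855 - 2 = -857)
l + 44625 = -857 + 44625 = 43768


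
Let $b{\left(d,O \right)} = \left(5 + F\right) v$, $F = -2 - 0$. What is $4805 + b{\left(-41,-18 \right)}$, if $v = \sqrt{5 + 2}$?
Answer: $4805 + 3 \sqrt{7} \approx 4812.9$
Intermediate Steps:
$F = -2$ ($F = -2 + 0 = -2$)
$v = \sqrt{7} \approx 2.6458$
$b{\left(d,O \right)} = 3 \sqrt{7}$ ($b{\left(d,O \right)} = \left(5 - 2\right) \sqrt{7} = 3 \sqrt{7}$)
$4805 + b{\left(-41,-18 \right)} = 4805 + 3 \sqrt{7}$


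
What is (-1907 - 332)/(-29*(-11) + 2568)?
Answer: -2239/2887 ≈ -0.77555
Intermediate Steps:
(-1907 - 332)/(-29*(-11) + 2568) = -2239/(319 + 2568) = -2239/2887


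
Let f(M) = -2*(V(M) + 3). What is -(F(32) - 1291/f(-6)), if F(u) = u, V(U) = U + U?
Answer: 715/18 ≈ 39.722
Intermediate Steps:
V(U) = 2*U
f(M) = -6 - 4*M (f(M) = -2*(2*M + 3) = -2*(3 + 2*M) = -6 - 4*M)
-(F(32) - 1291/f(-6)) = -(32 - 1291/(-6 - 4*(-6))) = -(32 - 1291/(-6 + 24)) = -(32 - 1291/18) = -1*(-715/18) = 715/18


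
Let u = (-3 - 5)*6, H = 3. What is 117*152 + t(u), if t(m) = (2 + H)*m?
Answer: 17544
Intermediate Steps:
u = -48 (u = -8*6 = -48)
t(m) = 5*m (t(m) = (2 + 3)*m = 5*m)
117*152 + t(u) = 117*152 + 5*(-48) = 17784 - 240 = 17544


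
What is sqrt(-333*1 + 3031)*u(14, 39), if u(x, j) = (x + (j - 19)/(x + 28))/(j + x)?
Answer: 304*sqrt(2698)/1113 ≈ 14.187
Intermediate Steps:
u(x, j) = (x + (-19 + j)/(28 + x))/(j + x)
sqrt(-333*1 + 3031)*u(14, 39) = sqrt(-333*1 + 3031)*((-19 + 39 + 14**2 + 28*14)/(14**2 + 28*39 + 28*14 + 39*14)) = sqrt(-333 + 3031)*((-19 + 39 + 196 + 392)/(196 + 1092 + 392 + 546)) = sqrt(2698)*(608/2226) = sqrt(2698)*((1/2226)*608) = sqrt(2698)*(304/1113) = 304*sqrt(2698)/1113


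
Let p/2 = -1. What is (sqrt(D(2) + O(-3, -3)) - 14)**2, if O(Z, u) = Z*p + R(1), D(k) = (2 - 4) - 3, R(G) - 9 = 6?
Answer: 100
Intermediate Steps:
p = -2 (p = 2*(-1) = -2)
R(G) = 15 (R(G) = 9 + 6 = 15)
D(k) = -5 (D(k) = -2 - 3 = -5)
O(Z, u) = 15 - 2*Z (O(Z, u) = Z*(-2) + 15 = -2*Z + 15 = 15 - 2*Z)
(sqrt(D(2) + O(-3, -3)) - 14)**2 = (sqrt(-5 + (15 - 2*(-3))) - 14)**2 = (sqrt(-5 + (15 + 6)) - 14)**2 = (sqrt(-5 + 21) - 14)**2 = (sqrt(16) - 14)**2 = (4 - 14)**2 = (-10)**2 = 100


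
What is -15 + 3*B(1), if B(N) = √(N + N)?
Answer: -15 + 3*√2 ≈ -10.757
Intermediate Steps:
B(N) = √2*√N (B(N) = √(2*N) = √2*√N)
-15 + 3*B(1) = -15 + 3*(√2*√1) = -15 + 3*(√2*1) = -15 + 3*√2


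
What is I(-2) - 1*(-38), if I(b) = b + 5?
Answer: 41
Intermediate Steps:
I(b) = 5 + b
I(-2) - 1*(-38) = (5 - 2) - 1*(-38) = 3 + 38 = 41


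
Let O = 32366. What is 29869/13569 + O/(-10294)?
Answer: -65851384/69839643 ≈ -0.94289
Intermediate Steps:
29869/13569 + O/(-10294) = 29869/13569 + 32366/(-10294) = 29869*(1/13569) + 32366*(-1/10294) = 29869/13569 - 16183/5147 = -65851384/69839643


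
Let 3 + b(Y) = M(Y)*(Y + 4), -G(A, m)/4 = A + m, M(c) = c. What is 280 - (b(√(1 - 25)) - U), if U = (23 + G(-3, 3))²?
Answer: 836 - 8*I*√6 ≈ 836.0 - 19.596*I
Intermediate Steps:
G(A, m) = -4*A - 4*m (G(A, m) = -4*(A + m) = -4*A - 4*m)
b(Y) = -3 + Y*(4 + Y) (b(Y) = -3 + Y*(Y + 4) = -3 + Y*(4 + Y))
U = 529 (U = (23 + (-4*(-3) - 4*3))² = (23 + (12 - 12))² = (23 + 0)² = 23² = 529)
280 - (b(√(1 - 25)) - U) = 280 - ((-3 + (√(1 - 25))² + 4*√(1 - 25)) - 1*529) = 280 - ((-3 + (√(-24))² + 4*√(-24)) - 529) = 280 - ((-3 + (2*I*√6)² + 4*(2*I*√6)) - 529) = 280 - ((-3 - 24 + 8*I*√6) - 529) = 280 - ((-27 + 8*I*√6) - 529) = 280 - (-556 + 8*I*√6) = 280 + (556 - 8*I*√6) = 836 - 8*I*√6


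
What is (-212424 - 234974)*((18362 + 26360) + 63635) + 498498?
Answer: -48478206588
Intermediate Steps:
(-212424 - 234974)*((18362 + 26360) + 63635) + 498498 = -447398*(44722 + 63635) + 498498 = -447398*108357 + 498498 = -48478705086 + 498498 = -48478206588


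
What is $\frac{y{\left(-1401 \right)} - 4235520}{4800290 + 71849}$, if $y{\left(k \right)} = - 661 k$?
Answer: $- \frac{3309459}{4872139} \approx -0.67926$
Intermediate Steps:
$\frac{y{\left(-1401 \right)} - 4235520}{4800290 + 71849} = \frac{\left(-661\right) \left(-1401\right) - 4235520}{4800290 + 71849} = \frac{926061 - 4235520}{4872139} = \left(-3309459\right) \frac{1}{4872139} = - \frac{3309459}{4872139}$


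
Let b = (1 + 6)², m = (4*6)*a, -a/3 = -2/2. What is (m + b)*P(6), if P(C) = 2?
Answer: 242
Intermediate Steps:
a = 3 (a = -(-6)/2 = -3*(-1) = 3)
m = 72 (m = (4*6)*3 = 24*3 = 72)
b = 49 (b = 7² = 49)
(m + b)*P(6) = (72 + 49)*2 = 121*2 = 242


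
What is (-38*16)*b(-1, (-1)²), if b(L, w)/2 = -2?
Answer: 2432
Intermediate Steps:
b(L, w) = -4 (b(L, w) = 2*(-2) = -4)
(-38*16)*b(-1, (-1)²) = -38*16*(-4) = -608*(-4) = 2432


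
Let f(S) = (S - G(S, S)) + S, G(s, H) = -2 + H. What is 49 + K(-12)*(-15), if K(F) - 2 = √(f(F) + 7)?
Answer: 19 - 15*I*√3 ≈ 19.0 - 25.981*I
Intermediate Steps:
f(S) = 2 + S (f(S) = (S - (-2 + S)) + S = (S + (2 - S)) + S = 2 + S)
K(F) = 2 + √(9 + F) (K(F) = 2 + √((2 + F) + 7) = 2 + √(9 + F))
49 + K(-12)*(-15) = 49 + (2 + √(9 - 12))*(-15) = 49 + (2 + √(-3))*(-15) = 49 + (2 + I*√3)*(-15) = 49 + (-30 - 15*I*√3) = 19 - 15*I*√3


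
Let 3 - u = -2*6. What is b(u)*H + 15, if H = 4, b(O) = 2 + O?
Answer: 83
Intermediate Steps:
u = 15 (u = 3 - (-2)*6 = 3 - 1*(-12) = 3 + 12 = 15)
b(u)*H + 15 = (2 + 15)*4 + 15 = 17*4 + 15 = 68 + 15 = 83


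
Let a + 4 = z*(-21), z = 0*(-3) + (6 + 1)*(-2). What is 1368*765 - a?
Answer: 1046230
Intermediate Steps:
z = -14 (z = 0 + 7*(-2) = 0 - 14 = -14)
a = 290 (a = -4 - 14*(-21) = -4 + 294 = 290)
1368*765 - a = 1368*765 - 1*290 = 1046520 - 290 = 1046230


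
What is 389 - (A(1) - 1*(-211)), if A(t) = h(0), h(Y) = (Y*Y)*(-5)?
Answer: 178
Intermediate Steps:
h(Y) = -5*Y**2 (h(Y) = Y**2*(-5) = -5*Y**2)
A(t) = 0 (A(t) = -5*0**2 = -5*0 = 0)
389 - (A(1) - 1*(-211)) = 389 - (0 - 1*(-211)) = 389 - (0 + 211) = 389 - 1*211 = 389 - 211 = 178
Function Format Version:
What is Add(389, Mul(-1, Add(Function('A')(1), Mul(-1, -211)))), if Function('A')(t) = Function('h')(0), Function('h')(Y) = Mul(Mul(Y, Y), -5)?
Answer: 178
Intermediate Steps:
Function('h')(Y) = Mul(-5, Pow(Y, 2)) (Function('h')(Y) = Mul(Pow(Y, 2), -5) = Mul(-5, Pow(Y, 2)))
Function('A')(t) = 0 (Function('A')(t) = Mul(-5, Pow(0, 2)) = Mul(-5, 0) = 0)
Add(389, Mul(-1, Add(Function('A')(1), Mul(-1, -211)))) = Add(389, Mul(-1, Add(0, Mul(-1, -211)))) = Add(389, Mul(-1, Add(0, 211))) = Add(389, Mul(-1, 211)) = Add(389, -211) = 178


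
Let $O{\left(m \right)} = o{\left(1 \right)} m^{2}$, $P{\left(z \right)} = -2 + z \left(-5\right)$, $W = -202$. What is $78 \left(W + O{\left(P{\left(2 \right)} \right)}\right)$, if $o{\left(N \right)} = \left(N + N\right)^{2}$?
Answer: $29172$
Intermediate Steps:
$o{\left(N \right)} = 4 N^{2}$ ($o{\left(N \right)} = \left(2 N\right)^{2} = 4 N^{2}$)
$P{\left(z \right)} = -2 - 5 z$
$O{\left(m \right)} = 4 m^{2}$ ($O{\left(m \right)} = 4 \cdot 1^{2} m^{2} = 4 \cdot 1 m^{2} = 4 m^{2}$)
$78 \left(W + O{\left(P{\left(2 \right)} \right)}\right) = 78 \left(-202 + 4 \left(-2 - 10\right)^{2}\right) = 78 \left(-202 + 4 \left(-12\right)^{2}\right) = 78 \left(-202 + 4 \cdot 144\right) = 78 \left(-202 + 576\right) = 78 \cdot 374 = 29172$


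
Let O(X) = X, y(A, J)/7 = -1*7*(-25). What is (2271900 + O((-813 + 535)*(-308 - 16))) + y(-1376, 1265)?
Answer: 2363197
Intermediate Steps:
y(A, J) = 1225 (y(A, J) = 7*(-1*7*(-25)) = 7*(-7*(-25)) = 7*175 = 1225)
(2271900 + O((-813 + 535)*(-308 - 16))) + y(-1376, 1265) = (2271900 + (-813 + 535)*(-308 - 16)) + 1225 = (2271900 - 278*(-324)) + 1225 = (2271900 + 90072) + 1225 = 2361972 + 1225 = 2363197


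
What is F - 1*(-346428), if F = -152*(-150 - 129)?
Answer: 388836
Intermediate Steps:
F = 42408 (F = -152*(-279) = 42408)
F - 1*(-346428) = 42408 - 1*(-346428) = 42408 + 346428 = 388836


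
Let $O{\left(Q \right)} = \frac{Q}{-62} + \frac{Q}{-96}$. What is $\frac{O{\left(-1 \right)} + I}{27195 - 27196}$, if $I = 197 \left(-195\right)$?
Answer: $\frac{114322961}{2976} \approx 38415.0$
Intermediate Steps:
$I = -38415$
$O{\left(Q \right)} = - \frac{79 Q}{2976}$ ($O{\left(Q \right)} = Q \left(- \frac{1}{62}\right) + Q \left(- \frac{1}{96}\right) = - \frac{Q}{62} - \frac{Q}{96} = - \frac{79 Q}{2976}$)
$\frac{O{\left(-1 \right)} + I}{27195 - 27196} = \frac{\left(- \frac{79}{2976}\right) \left(-1\right) - 38415}{27195 - 27196} = \frac{\frac{79}{2976} - 38415}{-1} = \left(- \frac{114322961}{2976}\right) \left(-1\right) = \frac{114322961}{2976}$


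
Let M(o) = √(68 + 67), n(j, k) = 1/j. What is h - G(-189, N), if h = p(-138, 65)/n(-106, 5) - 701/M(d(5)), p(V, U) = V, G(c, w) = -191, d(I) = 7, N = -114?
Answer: 14819 - 701*√15/45 ≈ 14759.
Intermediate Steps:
M(o) = 3*√15 (M(o) = √135 = 3*√15)
h = 14628 - 701*√15/45 (h = -138/(1/(-106)) - 701*√15/45 = -138/(-1/106) - 701*√15/45 = -138*(-106) - 701*√15/45 = 14628 - 701*√15/45 ≈ 14568.)
h - G(-189, N) = (14628 - 701*√15/45) - 1*(-191) = (14628 - 701*√15/45) + 191 = 14819 - 701*√15/45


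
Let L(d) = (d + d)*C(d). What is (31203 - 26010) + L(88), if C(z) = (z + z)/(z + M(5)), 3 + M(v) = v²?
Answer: 27373/5 ≈ 5474.6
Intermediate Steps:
M(v) = -3 + v²
C(z) = 2*z/(22 + z) (C(z) = (z + z)/(z + (-3 + 5²)) = (2*z)/(z + (-3 + 25)) = (2*z)/(z + 22) = (2*z)/(22 + z) = 2*z/(22 + z))
L(d) = 4*d²/(22 + d) (L(d) = (d + d)*(2*d/(22 + d)) = (2*d)*(2*d/(22 + d)) = 4*d²/(22 + d))
(31203 - 26010) + L(88) = (31203 - 26010) + 4*88²/(22 + 88) = 5193 + 4*7744/110 = 5193 + 4*7744*(1/110) = 5193 + 1408/5 = 27373/5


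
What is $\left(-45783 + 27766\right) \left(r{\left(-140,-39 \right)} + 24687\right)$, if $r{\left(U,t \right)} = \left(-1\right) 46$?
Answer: $-443956897$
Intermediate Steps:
$r{\left(U,t \right)} = -46$
$\left(-45783 + 27766\right) \left(r{\left(-140,-39 \right)} + 24687\right) = \left(-45783 + 27766\right) \left(-46 + 24687\right) = \left(-18017\right) 24641 = -443956897$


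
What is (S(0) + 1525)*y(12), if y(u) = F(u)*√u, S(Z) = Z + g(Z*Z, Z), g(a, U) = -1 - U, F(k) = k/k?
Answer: 3048*√3 ≈ 5279.3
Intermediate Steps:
F(k) = 1
S(Z) = -1 (S(Z) = Z + (-1 - Z) = -1)
y(u) = √u (y(u) = 1*√u = √u)
(S(0) + 1525)*y(12) = (-1 + 1525)*√12 = 1524*(2*√3) = 3048*√3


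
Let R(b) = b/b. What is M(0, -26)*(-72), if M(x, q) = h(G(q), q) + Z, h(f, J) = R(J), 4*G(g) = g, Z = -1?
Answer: 0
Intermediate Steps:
G(g) = g/4
R(b) = 1
h(f, J) = 1
M(x, q) = 0 (M(x, q) = 1 - 1 = 0)
M(0, -26)*(-72) = 0*(-72) = 0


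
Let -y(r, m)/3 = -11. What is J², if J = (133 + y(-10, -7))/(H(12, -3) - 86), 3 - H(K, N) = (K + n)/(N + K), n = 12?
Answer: 248004/66049 ≈ 3.7548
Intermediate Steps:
H(K, N) = 3 - (12 + K)/(K + N) (H(K, N) = 3 - (K + 12)/(N + K) = 3 - (12 + K)/(K + N))
y(r, m) = 33 (y(r, m) = -3*(-11) = 33)
J = -498/257 (J = (133 + 33)/((-12 + 2*12 + 3*(-3))/(12 - 3) - 86) = 166/((-12 + 24 - 9)/9 - 86) = 166/((⅑)*3 - 86) = 166/(⅓ - 86) = 166/(-257/3) = 166*(-3/257) = -498/257 ≈ -1.9377)
J² = (-498/257)² = 248004/66049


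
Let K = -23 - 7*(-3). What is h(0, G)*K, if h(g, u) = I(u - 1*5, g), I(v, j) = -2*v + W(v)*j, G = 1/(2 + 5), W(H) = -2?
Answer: -136/7 ≈ -19.429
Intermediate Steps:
G = ⅐ (G = 1/7 = ⅐ ≈ 0.14286)
I(v, j) = -2*j - 2*v (I(v, j) = -2*v - 2*j = -2*j - 2*v)
h(g, u) = 10 - 2*g - 2*u (h(g, u) = -2*g - 2*(u - 1*5) = -2*g - 2*(u - 5) = -2*g - 2*(-5 + u) = -2*g + (10 - 2*u) = 10 - 2*g - 2*u)
K = -2 (K = -23 + 21 = -2)
h(0, G)*K = (10 - 2*0 - 2*⅐)*(-2) = (10 + 0 - 2/7)*(-2) = (68/7)*(-2) = -136/7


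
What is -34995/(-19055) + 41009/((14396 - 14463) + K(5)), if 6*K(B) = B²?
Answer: -935073171/1436747 ≈ -650.83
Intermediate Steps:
K(B) = B²/6
-34995/(-19055) + 41009/((14396 - 14463) + K(5)) = -34995/(-19055) + 41009/((14396 - 14463) + (⅙)*5²) = -34995*(-1/19055) + 41009/(-67 + (⅙)*25) = 6999/3811 + 41009/(-67 + 25/6) = 6999/3811 + 41009/(-377/6) = 6999/3811 + 41009*(-6/377) = 6999/3811 - 246054/377 = -935073171/1436747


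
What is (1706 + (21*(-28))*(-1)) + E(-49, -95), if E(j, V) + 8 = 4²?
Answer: 2302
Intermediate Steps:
E(j, V) = 8 (E(j, V) = -8 + 4² = -8 + 16 = 8)
(1706 + (21*(-28))*(-1)) + E(-49, -95) = (1706 + (21*(-28))*(-1)) + 8 = (1706 - 588*(-1)) + 8 = (1706 + 588) + 8 = 2294 + 8 = 2302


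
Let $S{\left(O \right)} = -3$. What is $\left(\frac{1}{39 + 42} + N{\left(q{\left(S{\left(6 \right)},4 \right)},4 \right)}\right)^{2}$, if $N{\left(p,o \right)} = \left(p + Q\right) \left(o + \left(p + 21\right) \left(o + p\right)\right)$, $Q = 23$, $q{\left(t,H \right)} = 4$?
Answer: $\frac{199048930201}{6561} \approx 3.0338 \cdot 10^{7}$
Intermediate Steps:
$N{\left(p,o \right)} = \left(23 + p\right) \left(o + \left(21 + p\right) \left(o + p\right)\right)$ ($N{\left(p,o \right)} = \left(p + 23\right) \left(o + \left(p + 21\right) \left(o + p\right)\right) = \left(23 + p\right) \left(o + \left(21 + p\right) \left(o + p\right)\right)$)
$\left(\frac{1}{39 + 42} + N{\left(q{\left(S{\left(6 \right)},4 \right)},4 \right)}\right)^{2} = \left(\frac{1}{39 + 42} + \left(4^{3} + 44 \cdot 4^{2} + 483 \cdot 4 + 506 \cdot 4 + 4 \cdot 4^{2} + 45 \cdot 4 \cdot 4\right)\right)^{2} = \left(\frac{1}{81} + \left(64 + 44 \cdot 16 + 1932 + 2024 + 4 \cdot 16 + 720\right)\right)^{2} = \left(\frac{1}{81} + \left(64 + 704 + 1932 + 2024 + 64 + 720\right)\right)^{2} = \left(\frac{1}{81} + 5508\right)^{2} = \left(\frac{446149}{81}\right)^{2} = \frac{199048930201}{6561}$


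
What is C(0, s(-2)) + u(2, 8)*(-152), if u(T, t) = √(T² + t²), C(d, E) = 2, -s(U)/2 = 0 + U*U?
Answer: 2 - 304*√17 ≈ -1251.4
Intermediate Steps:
s(U) = -2*U² (s(U) = -2*(0 + U*U) = -2*(0 + U²) = -2*U²)
C(0, s(-2)) + u(2, 8)*(-152) = 2 + √(2² + 8²)*(-152) = 2 + √(4 + 64)*(-152) = 2 + √68*(-152) = 2 + (2*√17)*(-152) = 2 - 304*√17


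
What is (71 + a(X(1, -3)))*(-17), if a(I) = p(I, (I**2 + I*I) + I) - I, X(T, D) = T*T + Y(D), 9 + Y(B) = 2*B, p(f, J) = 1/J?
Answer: -546227/378 ≈ -1445.0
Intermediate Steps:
Y(B) = -9 + 2*B
X(T, D) = -9 + T**2 + 2*D (X(T, D) = T*T + (-9 + 2*D) = T**2 + (-9 + 2*D) = -9 + T**2 + 2*D)
a(I) = 1/(I + 2*I**2) - I (a(I) = 1/((I**2 + I*I) + I) - I = 1/((I**2 + I**2) + I) - I = 1/(2*I**2 + I) - I = 1/(I + 2*I**2) - I)
(71 + a(X(1, -3)))*(-17) = (71 + (-(-9 + 1**2 + 2*(-3)) + 1/((-9 + 1**2 + 2*(-3))*(1 + 2*(-9 + 1**2 + 2*(-3))))))*(-17) = (71 + (-(-9 + 1 - 6) + 1/((-9 + 1 - 6)*(1 + 2*(-9 + 1 - 6)))))*(-17) = (71 + (-1*(-14) + 1/((-14)*(1 + 2*(-14)))))*(-17) = (71 + (14 - 1/(14*(1 - 28))))*(-17) = (71 + (14 - 1/14/(-27)))*(-17) = (71 + (14 - 1/14*(-1/27)))*(-17) = (71 + (14 + 1/378))*(-17) = (71 + 5293/378)*(-17) = (32131/378)*(-17) = -546227/378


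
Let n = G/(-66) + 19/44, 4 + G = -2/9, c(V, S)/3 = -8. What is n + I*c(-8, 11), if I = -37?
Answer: 1055533/1188 ≈ 888.50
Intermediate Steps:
c(V, S) = -24 (c(V, S) = 3*(-8) = -24)
G = -38/9 (G = -4 - 2/9 = -38/9 ≈ -4.2222)
n = 589/1188 (n = -38/9/(-66) + 19/44 = -38/9*(-1/66) + 19*(1/44) = 19/297 + 19/44 = 589/1188 ≈ 0.49579)
n + I*c(-8, 11) = 589/1188 - 37*(-24) = 589/1188 + 888 = 1055533/1188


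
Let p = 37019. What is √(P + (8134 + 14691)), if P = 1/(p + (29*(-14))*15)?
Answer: √21834464441754/30929 ≈ 151.08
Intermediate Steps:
P = 1/30929 (P = 1/(37019 + (29*(-14))*15) = 1/(37019 - 406*15) = 1/(37019 - 6090) = 1/30929 ≈ 3.2332e-5)
√(P + (8134 + 14691)) = √(1/30929 + (8134 + 14691)) = √(1/30929 + 22825) = √(705954426/30929) = √21834464441754/30929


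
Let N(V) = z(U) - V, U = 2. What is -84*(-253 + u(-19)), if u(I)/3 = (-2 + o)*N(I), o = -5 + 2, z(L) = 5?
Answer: 51492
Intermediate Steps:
o = -3
N(V) = 5 - V
u(I) = -75 + 15*I (u(I) = 3*((-2 - 3)*(5 - I)) = 3*(-5*(5 - I)) = 3*(-25 + 5*I) = -75 + 15*I)
-84*(-253 + u(-19)) = -84*(-253 + (-75 + 15*(-19))) = -84*(-253 + (-75 - 285)) = -84*(-253 - 360) = -84*(-613) = 51492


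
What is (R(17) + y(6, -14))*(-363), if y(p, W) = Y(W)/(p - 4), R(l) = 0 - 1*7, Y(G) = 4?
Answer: 1815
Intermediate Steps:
R(l) = -7 (R(l) = 0 - 7 = -7)
y(p, W) = 4/(-4 + p) (y(p, W) = 4/(p - 4) = 4/(-4 + p))
(R(17) + y(6, -14))*(-363) = (-7 + 4/(-4 + 6))*(-363) = (-7 + 4/2)*(-363) = (-7 + 4*(1/2))*(-363) = (-7 + 2)*(-363) = -5*(-363) = 1815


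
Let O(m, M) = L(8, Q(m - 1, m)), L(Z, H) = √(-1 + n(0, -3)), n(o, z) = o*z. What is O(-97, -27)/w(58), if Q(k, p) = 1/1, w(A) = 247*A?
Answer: I/14326 ≈ 6.9803e-5*I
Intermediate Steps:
Q(k, p) = 1
L(Z, H) = I (L(Z, H) = √(-1 + 0*(-3)) = √(-1 + 0) = √(-1) = I)
O(m, M) = I
O(-97, -27)/w(58) = I/((247*58)) = I/14326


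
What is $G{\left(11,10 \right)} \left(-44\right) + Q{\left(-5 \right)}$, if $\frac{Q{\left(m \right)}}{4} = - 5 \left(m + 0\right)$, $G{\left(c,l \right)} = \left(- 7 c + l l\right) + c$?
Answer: $-1396$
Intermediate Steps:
$G{\left(c,l \right)} = l^{2} - 6 c$ ($G{\left(c,l \right)} = \left(- 7 c + l^{2}\right) + c = \left(l^{2} - 7 c\right) + c = l^{2} - 6 c$)
$Q{\left(m \right)} = - 20 m$ ($Q{\left(m \right)} = 4 \left(- 5 \left(m + 0\right)\right) = 4 \left(- 5 m\right) = - 20 m$)
$G{\left(11,10 \right)} \left(-44\right) + Q{\left(-5 \right)} = \left(10^{2} - 66\right) \left(-44\right) - -100 = \left(100 - 66\right) \left(-44\right) + 100 = 34 \left(-44\right) + 100 = -1496 + 100 = -1396$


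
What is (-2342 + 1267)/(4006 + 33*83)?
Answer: -215/1349 ≈ -0.15938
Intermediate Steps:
(-2342 + 1267)/(4006 + 33*83) = -1075/(4006 + 2739) = -1075/6745 = -1075*1/6745 = -215/1349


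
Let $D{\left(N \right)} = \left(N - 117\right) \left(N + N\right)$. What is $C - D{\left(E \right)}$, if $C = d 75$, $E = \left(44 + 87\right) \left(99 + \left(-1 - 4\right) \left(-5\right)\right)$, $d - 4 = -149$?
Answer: $-523944851$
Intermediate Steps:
$d = -145$ ($d = 4 - 149 = -145$)
$E = 16244$ ($E = 131 \left(99 - -25\right) = 131 \left(99 + 25\right) = 131 \cdot 124 = 16244$)
$D{\left(N \right)} = 2 N \left(-117 + N\right)$ ($D{\left(N \right)} = \left(-117 + N\right) 2 N = 2 N \left(-117 + N\right)$)
$C = -10875$ ($C = \left(-145\right) 75 = -10875$)
$C - D{\left(E \right)} = -10875 - 2 \cdot 16244 \left(-117 + 16244\right) = -10875 - 2 \cdot 16244 \cdot 16127 = -10875 - 523933976 = -523944851$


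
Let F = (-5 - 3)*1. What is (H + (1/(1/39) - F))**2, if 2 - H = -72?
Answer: 14641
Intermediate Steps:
H = 74 (H = 2 - 1*(-72) = 2 + 72 = 74)
F = -8 (F = -8*1 = -8)
(H + (1/(1/39) - F))**2 = (74 + (1/(1/39) - 1*(-8)))**2 = (74 + (1/(1/39) + 8))**2 = (74 + (39 + 8))**2 = (74 + 47)**2 = 121**2 = 14641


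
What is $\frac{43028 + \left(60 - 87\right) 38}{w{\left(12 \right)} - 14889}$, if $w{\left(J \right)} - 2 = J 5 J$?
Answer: $- \frac{42002}{14167} \approx -2.9648$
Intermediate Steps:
$w{\left(J \right)} = 2 + 5 J^{2}$ ($w{\left(J \right)} = 2 + J 5 J = 2 + 5 J J = 2 + 5 J^{2}$)
$\frac{43028 + \left(60 - 87\right) 38}{w{\left(12 \right)} - 14889} = \frac{43028 + \left(60 - 87\right) 38}{\left(2 + 5 \cdot 12^{2}\right) - 14889} = \frac{43028 - 1026}{\left(2 + 5 \cdot 144\right) - 14889} = \frac{43028 - 1026}{\left(2 + 720\right) - 14889} = \frac{42002}{722 - 14889} = \frac{42002}{-14167} = 42002 \left(- \frac{1}{14167}\right) = - \frac{42002}{14167}$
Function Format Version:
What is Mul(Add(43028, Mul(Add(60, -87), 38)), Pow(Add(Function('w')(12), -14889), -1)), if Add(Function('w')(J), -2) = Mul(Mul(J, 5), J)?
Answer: Rational(-42002, 14167) ≈ -2.9648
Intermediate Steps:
Function('w')(J) = Add(2, Mul(5, Pow(J, 2))) (Function('w')(J) = Add(2, Mul(Mul(J, 5), J)) = Add(2, Mul(Mul(5, J), J)) = Add(2, Mul(5, Pow(J, 2))))
Mul(Add(43028, Mul(Add(60, -87), 38)), Pow(Add(Function('w')(12), -14889), -1)) = Mul(Add(43028, Mul(Add(60, -87), 38)), Pow(Add(Add(2, Mul(5, Pow(12, 2))), -14889), -1)) = Mul(Add(43028, Mul(-27, 38)), Pow(Add(Add(2, Mul(5, 144)), -14889), -1)) = Mul(Add(43028, -1026), Pow(Add(Add(2, 720), -14889), -1)) = Mul(42002, Pow(Add(722, -14889), -1)) = Mul(42002, Pow(-14167, -1)) = Mul(42002, Rational(-1, 14167)) = Rational(-42002, 14167)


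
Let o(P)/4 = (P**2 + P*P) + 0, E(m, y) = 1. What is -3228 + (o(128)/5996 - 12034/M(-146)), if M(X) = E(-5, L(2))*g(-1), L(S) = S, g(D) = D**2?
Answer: -22844970/1499 ≈ -15240.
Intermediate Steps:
M(X) = 1 (M(X) = 1*(-1)**2 = 1*1 = 1)
o(P) = 8*P**2 (o(P) = 4*((P**2 + P*P) + 0) = 4*((P**2 + P**2) + 0) = 4*(2*P**2 + 0) = 4*(2*P**2) = 8*P**2)
-3228 + (o(128)/5996 - 12034/M(-146)) = -3228 + ((8*128**2)/5996 - 12034/1) = -3228 + ((8*16384)*(1/5996) - 12034*1) = -3228 + (131072*(1/5996) - 12034) = -3228 + (32768/1499 - 12034) = -3228 - 18006198/1499 = -22844970/1499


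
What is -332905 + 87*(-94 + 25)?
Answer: -338908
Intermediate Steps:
-332905 + 87*(-94 + 25) = -332905 + 87*(-69) = -332905 - 6003 = -338908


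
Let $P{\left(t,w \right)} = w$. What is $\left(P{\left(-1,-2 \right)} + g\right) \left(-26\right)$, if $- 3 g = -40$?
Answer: $- \frac{884}{3} \approx -294.67$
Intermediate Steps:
$g = \frac{40}{3}$ ($g = \left(- \frac{1}{3}\right) \left(-40\right) = \frac{40}{3} \approx 13.333$)
$\left(P{\left(-1,-2 \right)} + g\right) \left(-26\right) = \left(-2 + \frac{40}{3}\right) \left(-26\right) = \frac{34}{3} \left(-26\right) = - \frac{884}{3}$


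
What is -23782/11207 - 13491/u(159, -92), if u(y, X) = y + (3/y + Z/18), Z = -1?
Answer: -147845293780/1699552757 ≈ -86.991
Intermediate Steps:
u(y, X) = -1/18 + y + 3/y (u(y, X) = y + (3/y - 1/18) = y + (-1/18 + 3/y) = -1/18 + y + 3/y)
-23782/11207 - 13491/u(159, -92) = -23782/11207 - 13491/(-1/18 + 159 + 3/159) = -23782*1/11207 - 13491/(-1/18 + 159 + 3*(1/159)) = -23782/11207 - 13491/(-1/18 + 159 + 1/53) = -23782/11207 - 13491/151651/954 = -23782/11207 - 13491*954/151651 = -23782/11207 - 12870414/151651 = -147845293780/1699552757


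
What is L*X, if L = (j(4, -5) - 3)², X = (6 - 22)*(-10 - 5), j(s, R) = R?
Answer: 15360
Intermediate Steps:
X = 240 (X = -16*(-15) = 240)
L = 64 (L = (-5 - 3)² = (-8)² = 64)
L*X = 64*240 = 15360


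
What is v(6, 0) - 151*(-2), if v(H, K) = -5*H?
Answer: 272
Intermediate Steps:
v(6, 0) - 151*(-2) = -5*6 - 151*(-2) = -30 + 302 = 272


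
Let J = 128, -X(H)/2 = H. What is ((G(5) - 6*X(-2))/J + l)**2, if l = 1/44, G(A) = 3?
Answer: 39601/1982464 ≈ 0.019976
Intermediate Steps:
X(H) = -2*H
l = 1/44 ≈ 0.022727
((G(5) - 6*X(-2))/J + l)**2 = ((3 - (-12)*(-2))/128 + 1/44)**2 = ((3 - 6*4)*(1/128) + 1/44)**2 = ((3 - 24)*(1/128) + 1/44)**2 = (-21*1/128 + 1/44)**2 = (-21/128 + 1/44)**2 = (-199/1408)**2 = 39601/1982464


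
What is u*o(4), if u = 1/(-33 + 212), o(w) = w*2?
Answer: 8/179 ≈ 0.044693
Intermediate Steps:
o(w) = 2*w
u = 1/179 ≈ 0.0055866
u*o(4) = (2*4)/179 = (1/179)*8 = 8/179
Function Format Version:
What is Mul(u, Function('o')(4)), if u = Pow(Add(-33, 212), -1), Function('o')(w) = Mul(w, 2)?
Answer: Rational(8, 179) ≈ 0.044693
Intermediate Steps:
Function('o')(w) = Mul(2, w)
u = Rational(1, 179) (u = Pow(179, -1) = Rational(1, 179) ≈ 0.0055866)
Mul(u, Function('o')(4)) = Mul(Rational(1, 179), Mul(2, 4)) = Mul(Rational(1, 179), 8) = Rational(8, 179)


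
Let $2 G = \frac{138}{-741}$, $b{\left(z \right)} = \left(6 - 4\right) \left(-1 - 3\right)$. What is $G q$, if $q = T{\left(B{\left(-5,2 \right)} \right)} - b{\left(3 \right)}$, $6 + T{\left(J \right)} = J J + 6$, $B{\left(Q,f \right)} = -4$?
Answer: $- \frac{552}{247} \approx -2.2348$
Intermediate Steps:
$T{\left(J \right)} = J^{2}$ ($T{\left(J \right)} = -6 + \left(J J + 6\right) = -6 + \left(J^{2} + 6\right) = -6 + \left(6 + J^{2}\right) = J^{2}$)
$b{\left(z \right)} = -8$ ($b{\left(z \right)} = 2 \left(-4\right) = -8$)
$q = 24$ ($q = \left(-4\right)^{2} - -8 = 16 + 8 = 24$)
$G = - \frac{23}{247}$ ($G = \frac{138 \frac{1}{-741}}{2} = \frac{138 \left(- \frac{1}{741}\right)}{2} = \frac{1}{2} \left(- \frac{46}{247}\right) = - \frac{23}{247} \approx -0.093117$)
$G q = \left(- \frac{23}{247}\right) 24 = - \frac{552}{247}$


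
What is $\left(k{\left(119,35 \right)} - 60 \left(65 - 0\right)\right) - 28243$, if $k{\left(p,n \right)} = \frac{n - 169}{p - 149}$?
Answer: $- \frac{482078}{15} \approx -32139.0$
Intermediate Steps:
$k{\left(p,n \right)} = \frac{-169 + n}{-149 + p}$
$\left(k{\left(119,35 \right)} - 60 \left(65 - 0\right)\right) - 28243 = \left(\frac{-169 + 35}{-149 + 119} - 60 \left(65 - 0\right)\right) - 28243 = \left(\frac{1}{-30} \left(-134\right) - 60 \left(65 + \left(-36 + 36\right)\right)\right) - 28243 = \left(\left(- \frac{1}{30}\right) \left(-134\right) - 60 \left(65 + 0\right)\right) - 28243 = \left(\frac{67}{15} - 3900\right) - 28243 = - \frac{58433}{15} - 28243 = - \frac{482078}{15}$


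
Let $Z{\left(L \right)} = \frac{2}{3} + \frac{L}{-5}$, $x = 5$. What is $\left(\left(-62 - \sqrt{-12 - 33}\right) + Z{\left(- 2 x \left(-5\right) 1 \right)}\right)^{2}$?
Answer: $\frac{45391}{9} + 428 i \sqrt{5} \approx 5043.4 + 957.04 i$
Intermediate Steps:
$Z{\left(L \right)} = \frac{2}{3} - \frac{L}{5}$ ($Z{\left(L \right)} = 2 \cdot \frac{1}{3} + L \left(- \frac{1}{5}\right) = \frac{2}{3} - \frac{L}{5}$)
$\left(\left(-62 - \sqrt{-12 - 33}\right) + Z{\left(- 2 x \left(-5\right) 1 \right)}\right)^{2} = \left(\left(-62 - \sqrt{-12 - 33}\right) + \left(\frac{2}{3} - \frac{\left(-2\right) 5 \left(-5\right) 1}{5}\right)\right)^{2} = \left(\left(-62 - \sqrt{-45}\right) + \left(\frac{2}{3} - \frac{\left(-10\right) \left(-5\right) 1}{5}\right)\right)^{2} = \left(\left(-62 - 3 i \sqrt{5}\right) + \left(\frac{2}{3} - \frac{50 \cdot 1}{5}\right)\right)^{2} = \left(\left(-62 - 3 i \sqrt{5}\right) + \left(\frac{2}{3} - 10\right)\right)^{2} = \left(\left(-62 - 3 i \sqrt{5}\right) - \frac{28}{3}\right)^{2} = \left(- \frac{214}{3} - 3 i \sqrt{5}\right)^{2}$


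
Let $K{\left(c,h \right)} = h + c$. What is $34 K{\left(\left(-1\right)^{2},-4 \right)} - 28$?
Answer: $-130$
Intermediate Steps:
$K{\left(c,h \right)} = c + h$
$34 K{\left(\left(-1\right)^{2},-4 \right)} - 28 = 34 \left(\left(-1\right)^{2} - 4\right) - 28 = 34 \left(1 - 4\right) - 28 = 34 \left(-3\right) - 28 = -102 - 28 = -130$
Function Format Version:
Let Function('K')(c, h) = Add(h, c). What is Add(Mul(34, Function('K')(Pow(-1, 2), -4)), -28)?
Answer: -130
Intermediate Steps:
Function('K')(c, h) = Add(c, h)
Add(Mul(34, Function('K')(Pow(-1, 2), -4)), -28) = Add(Mul(34, Add(Pow(-1, 2), -4)), -28) = Add(Mul(34, Add(1, -4)), -28) = Add(Mul(34, -3), -28) = Add(-102, -28) = -130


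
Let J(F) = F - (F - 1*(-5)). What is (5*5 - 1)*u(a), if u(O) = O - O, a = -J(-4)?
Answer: 0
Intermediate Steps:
J(F) = -5 (J(F) = F - (F + 5) = F - (5 + F) = F + (-5 - F) = -5)
a = 5 (a = -1*(-5) = 5)
u(O) = 0
(5*5 - 1)*u(a) = (5*5 - 1)*0 = (25 - 1)*0 = 24*0 = 0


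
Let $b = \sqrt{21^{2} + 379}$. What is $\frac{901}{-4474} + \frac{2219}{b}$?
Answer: $- \frac{901}{4474} + \frac{2219 \sqrt{205}}{410} \approx 77.289$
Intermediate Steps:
$b = 2 \sqrt{205}$ ($b = \sqrt{441 + 379} = \sqrt{820} = 2 \sqrt{205} \approx 28.636$)
$\frac{901}{-4474} + \frac{2219}{b} = \frac{901}{-4474} + \frac{2219}{2 \sqrt{205}} = 901 \left(- \frac{1}{4474}\right) + 2219 \frac{\sqrt{205}}{410} = - \frac{901}{4474} + \frac{2219 \sqrt{205}}{410}$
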